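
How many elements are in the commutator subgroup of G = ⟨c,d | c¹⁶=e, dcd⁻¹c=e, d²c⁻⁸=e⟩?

G' = [G, G] is generated by all commutators. The generator-pair commutators are: [c, d] = c².
The subgroup they normally generate is {e, c², c⁴, c⁶, c⁸, c¹⁰, c¹², c¹⁴}, of order 8.
Check: |G/G'| = 32/8 = 4 is the order of the abelianisation.

Answer: 8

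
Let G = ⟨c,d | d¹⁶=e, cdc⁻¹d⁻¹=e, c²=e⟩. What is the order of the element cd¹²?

Compute successive powers until reaching e:
  (cd¹²)¹ = cd¹², (cd¹²)² = d⁸, (cd¹²)³ = cd⁴, (cd¹²)⁴ = e.
The smallest positive k with (cd¹²)ᵏ = e is 4.

Answer: 4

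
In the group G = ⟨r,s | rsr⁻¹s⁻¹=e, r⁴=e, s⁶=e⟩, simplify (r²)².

Compute successive powers of (r²), reducing at each step:
  (r²)²: (r²) · r² = e

Answer: e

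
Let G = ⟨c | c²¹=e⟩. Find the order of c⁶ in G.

Compute successive powers until reaching e:
  (c⁶)¹ = c⁶, (c⁶)² = c¹², (c⁶)³ = c¹⁸, (c⁶)⁴ = c³, (c⁶)⁵ = c⁹, (c⁶)⁶ = c¹⁵, (c⁶)⁷ = e.
The smallest positive k with (c⁶)ᵏ = e is 7.

Answer: 7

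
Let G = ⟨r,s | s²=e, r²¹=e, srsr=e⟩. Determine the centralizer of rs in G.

⟨rs⟩ ⊆ C_G(rs) since powers of rs commute with rs; so |C_G(rs)| ≥ |⟨rs⟩| = 2.
By orbit–stabilizer, |C_G(rs)| = |G| / |conj. class of rs| = 42 / 21 = 2.
The 2 elements commuting with rs are {e, rs}.

Answer: {e, rs}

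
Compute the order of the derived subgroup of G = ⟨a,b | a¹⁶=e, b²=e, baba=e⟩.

G' = [G, G] is generated by all commutators. The generator-pair commutators are: [a, b] = a².
The subgroup they normally generate is {e, a², a⁴, a⁶, a⁸, a¹⁰, a¹², a¹⁴}, of order 8.
Check: |G/G'| = 32/8 = 4 is the order of the abelianisation.

Answer: 8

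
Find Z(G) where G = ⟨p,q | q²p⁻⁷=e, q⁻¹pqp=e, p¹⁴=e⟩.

An element z ∈ Z(G) iff z commutes with every generator.
For example p⁷ is central: (p⁷)·p = p⁸ = p·(p⁷); (p⁷)·q = q⁻¹ = q·(p⁷).
Whereas p ∉ Z(G) since p·q = pq ≠ p⁶q⁻¹ = q·p.
Checking each of the 28 elements this way gives Z(G) = {e, p⁷}, of order 2.

Answer: {e, p⁷}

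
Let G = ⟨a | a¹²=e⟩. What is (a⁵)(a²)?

Compute (a⁵) · (a²) by multiplying left to right and reducing via the relations at each step:
  (a⁵) · a² = a⁷

Answer: a⁷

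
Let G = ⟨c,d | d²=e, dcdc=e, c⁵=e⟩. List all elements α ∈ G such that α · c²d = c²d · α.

⟨c²d⟩ ⊆ C_G(c²d) since powers of c²d commute with c²d; so |C_G(c²d)| ≥ |⟨c²d⟩| = 2.
By orbit–stabilizer, |C_G(c²d)| = |G| / |conj. class of c²d| = 10 / 5 = 2.
The 2 elements commuting with c²d are {e, c²d}.

Answer: {e, c²d}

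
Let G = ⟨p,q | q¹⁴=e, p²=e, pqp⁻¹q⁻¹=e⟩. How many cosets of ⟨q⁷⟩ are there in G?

First find ord(q⁷) by computing successive powers:
  (q⁷)¹ = q⁷, (q⁷)² = e.
So |⟨q⁷⟩| = ord(q⁷) = 2. With |G| = 28, by Lagrange [G : ⟨q⁷⟩] = 28/2 = 14.

Answer: 14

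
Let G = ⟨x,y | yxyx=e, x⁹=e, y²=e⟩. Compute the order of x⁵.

Compute successive powers until reaching e:
  (x⁵)¹ = x⁵, (x⁵)² = x, (x⁵)³ = x⁶, (x⁵)⁴ = x², (x⁵)⁵ = x⁷, (x⁵)⁶ = x³, (x⁵)⁷ = x⁸, (x⁵)⁸ = x⁴, (x⁵)⁹ = e.
The smallest positive k with (x⁵)ᵏ = e is 9.

Answer: 9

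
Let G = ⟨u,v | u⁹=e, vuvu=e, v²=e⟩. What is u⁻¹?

The order of u is 9 (smallest k with uᵏ = e), so u⁻¹ = u⁸ = u⁸.
Check: u · (u⁸) → u · u⁸ = e, giving e as required.

Answer: u⁸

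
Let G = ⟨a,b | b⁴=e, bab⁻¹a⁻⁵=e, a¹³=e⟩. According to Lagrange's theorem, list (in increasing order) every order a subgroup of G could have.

|G| = 52 = 2² · 13. By Lagrange's theorem the order of any subgroup divides 52; the divisors of 52 are 1, 2, 4, 13, 26, 52.

Answer: 1, 2, 4, 13, 26, 52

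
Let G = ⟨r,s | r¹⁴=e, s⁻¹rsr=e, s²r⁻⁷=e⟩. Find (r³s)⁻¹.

The order of (r³s) is 4 (smallest k with (r³s)ᵏ = e), so (r³s)⁻¹ = (r³s)³ = r³s⁻¹.
Check: (r³s) · (r³s⁻¹) → (r³s) · r³ = s;   s · s⁻¹ = e, giving e as required.

Answer: r³s⁻¹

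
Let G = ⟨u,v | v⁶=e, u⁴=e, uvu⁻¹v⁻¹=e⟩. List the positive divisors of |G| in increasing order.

|G| = 24 = 2³ · 3. By Lagrange's theorem the order of any subgroup divides 24; the divisors of 24 are 1, 2, 3, 4, 6, 8, 12, 24.

Answer: 1, 2, 3, 4, 6, 8, 12, 24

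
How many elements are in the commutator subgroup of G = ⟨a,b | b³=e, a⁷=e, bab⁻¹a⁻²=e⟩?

G' = [G, G] is generated by all commutators. The generator-pair commutators are: [a, b] = a⁶.
The subgroup they normally generate is {e, a, a², a³, a⁴, a⁵, a⁶}, of order 7.
Check: |G/G'| = 21/7 = 3 is the order of the abelianisation.

Answer: 7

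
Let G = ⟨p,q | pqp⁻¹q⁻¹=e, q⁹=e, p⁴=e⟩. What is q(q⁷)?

Compute q · (q⁷) by multiplying left to right and reducing via the relations at each step:
  q · q⁷ = q⁸

Answer: q⁸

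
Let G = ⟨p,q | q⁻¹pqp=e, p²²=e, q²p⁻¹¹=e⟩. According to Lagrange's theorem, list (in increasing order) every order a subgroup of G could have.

|G| = 44 = 2² · 11. By Lagrange's theorem the order of any subgroup divides 44; the divisors of 44 are 1, 2, 4, 11, 22, 44.

Answer: 1, 2, 4, 11, 22, 44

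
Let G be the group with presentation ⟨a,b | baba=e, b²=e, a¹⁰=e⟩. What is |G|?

Enumerate words in the generators, reducing via the relations: the distinct elements are
  {a, b, e, ab, a², a³, a⁴, a⁵, a⁶, a⁷, a⁸, a⁹, a²b, a³b, a⁴b, a⁵b, a⁶b, a⁷b, a⁸b, a⁹b}.
No further products give new elements, so |G| = 20.

Answer: 20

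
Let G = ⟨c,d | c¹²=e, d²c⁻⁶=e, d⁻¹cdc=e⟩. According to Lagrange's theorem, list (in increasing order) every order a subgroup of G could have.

|G| = 24 = 2³ · 3. By Lagrange's theorem the order of any subgroup divides 24; the divisors of 24 are 1, 2, 3, 4, 6, 8, 12, 24.

Answer: 1, 2, 3, 4, 6, 8, 12, 24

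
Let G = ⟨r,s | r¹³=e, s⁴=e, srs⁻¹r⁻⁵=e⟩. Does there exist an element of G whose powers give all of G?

Every cyclic group is abelian. But r·s = rs while s·r = r⁵s, so r·s ≠ s·r and G is not abelian. Hence G is not cyclic.

Answer: No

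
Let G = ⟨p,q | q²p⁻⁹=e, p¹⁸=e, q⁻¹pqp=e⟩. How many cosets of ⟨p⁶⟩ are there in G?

First find ord(p⁶) by computing successive powers:
  (p⁶)¹ = p⁶, (p⁶)² = p¹², (p⁶)³ = e.
So |⟨p⁶⟩| = ord(p⁶) = 3. With |G| = 36, by Lagrange [G : ⟨p⁶⟩] = 36/3 = 12.

Answer: 12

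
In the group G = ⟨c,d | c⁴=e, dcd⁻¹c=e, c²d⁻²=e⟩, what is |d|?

Compute successive powers until reaching e:
  d¹ = d, d² = c², d³ = d⁻¹, d⁴ = e.
The smallest positive k with dᵏ = e is 4.

Answer: 4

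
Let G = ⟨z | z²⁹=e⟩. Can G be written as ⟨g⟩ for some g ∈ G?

|G| = 29. The element z has order 29 (its powers give 29 distinct elements), so ⟨z⟩ = G and G is cyclic.

Answer: Yes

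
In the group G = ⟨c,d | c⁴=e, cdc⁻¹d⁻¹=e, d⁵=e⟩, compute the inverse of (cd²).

The order of (cd²) is 20 (smallest k with (cd²)ᵏ = e), so (cd²)⁻¹ = (cd²)¹⁹ = c³d³.
Check: (cd²) · (c³d³) → (cd²) · c³ = d²;   (d²) · d³ = e, giving e as required.

Answer: c³d³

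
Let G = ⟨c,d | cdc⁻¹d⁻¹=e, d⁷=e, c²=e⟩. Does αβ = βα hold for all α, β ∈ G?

Each pair of generators commutes: c·d = cd = d·c. Since the generators pairwise commute, every element of G commutes with every other, so G is abelian.

Answer: Yes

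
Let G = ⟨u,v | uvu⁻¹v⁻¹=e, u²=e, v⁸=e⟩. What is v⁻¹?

The order of v is 8 (smallest k with vᵏ = e), so v⁻¹ = v⁷ = v⁷.
Check: v · (v⁷) → v · v⁷ = e, giving e as required.

Answer: v⁷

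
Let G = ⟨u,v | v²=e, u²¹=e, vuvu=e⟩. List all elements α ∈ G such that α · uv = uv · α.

⟨uv⟩ ⊆ C_G(uv) since powers of uv commute with uv; so |C_G(uv)| ≥ |⟨uv⟩| = 2.
By orbit–stabilizer, |C_G(uv)| = |G| / |conj. class of uv| = 42 / 21 = 2.
The 2 elements commuting with uv are {e, uv}.

Answer: {e, uv}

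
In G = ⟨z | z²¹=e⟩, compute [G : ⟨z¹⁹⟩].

First find ord(z¹⁹) by computing successive powers:
  (z¹⁹)¹ = z¹⁹, (z¹⁹)² = z¹⁷, (z¹⁹)³ = z¹⁵, (z¹⁹)⁴ = z¹³, (z¹⁹)⁵ = z¹¹, (z¹⁹)⁶ = z⁹, (z¹⁹)⁷ = z⁷, (z¹⁹)⁸ = z⁵, (z¹⁹)⁹ = z³, (z¹⁹)¹⁰ = z, (z¹⁹)¹¹ = z²⁰, (z¹⁹)¹² = z¹⁸, (z¹⁹)¹³ = z¹⁶, (z¹⁹)¹⁴ = z¹⁴, (z¹⁹)¹⁵ = z¹², (z¹⁹)¹⁶ = z¹⁰, (z¹⁹)¹⁷ = z⁸, (z¹⁹)¹⁸ = z⁶, (z¹⁹)¹⁹ = z⁴, (z¹⁹)²⁰ = z², (z¹⁹)²¹ = e.
So |⟨z¹⁹⟩| = ord(z¹⁹) = 21. With |G| = 21, by Lagrange [G : ⟨z¹⁹⟩] = 21/21 = 1.

Answer: 1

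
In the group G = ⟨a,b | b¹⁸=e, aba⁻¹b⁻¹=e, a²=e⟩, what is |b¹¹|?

Compute successive powers until reaching e:
  (b¹¹)¹ = b¹¹, (b¹¹)² = b⁴, (b¹¹)³ = b¹⁵, (b¹¹)⁴ = b⁸, (b¹¹)⁵ = b, (b¹¹)⁶ = b¹², (b¹¹)⁷ = b⁵, (b¹¹)⁸ = b¹⁶, (b¹¹)⁹ = b⁹, (b¹¹)¹⁰ = b², (b¹¹)¹¹ = b¹³, (b¹¹)¹² = b⁶, (b¹¹)¹³ = b¹⁷, (b¹¹)¹⁴ = b¹⁰, (b¹¹)¹⁵ = b³, (b¹¹)¹⁶ = b¹⁴, (b¹¹)¹⁷ = b⁷, (b¹¹)¹⁸ = e.
The smallest positive k with (b¹¹)ᵏ = e is 18.

Answer: 18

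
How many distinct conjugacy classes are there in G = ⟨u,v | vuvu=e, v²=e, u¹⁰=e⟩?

The conjugacy classes (representative and size) are:
  [e] (size 1), [u] (size 2), [u²] (size 2), [u³] (size 2), [u⁴] (size 2), [u⁵] (size 1), [u²v] (size 5), [u³v] (size 5).
Class equation: 1 + 2 + 2 + 2 + 2 + 1 + 5 + 5 = 20 = |G|. So G has 8 conjugacy classes.

Answer: 8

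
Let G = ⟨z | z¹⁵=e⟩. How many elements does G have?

G is generated by a single element, so G is cyclic. The relator gives z¹⁵ = e and no smaller power is forced to be e, so the 15 powers {e, z, z², z³, z⁴, z⁵, z⁶, z⁷, z⁸, z⁹, z¹², z¹³, z¹¹, z¹⁰, z¹⁴} are distinct. Hence |G| = 15.

Answer: 15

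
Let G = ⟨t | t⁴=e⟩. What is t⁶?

Compute successive powers of t, reducing at each step:
  t²: t · t = t²
  t³: (t²) · t = t³
  t⁴: (t³) · t = e
  t⁵: e · t = t
  t⁶: t · t = t²

Answer: t²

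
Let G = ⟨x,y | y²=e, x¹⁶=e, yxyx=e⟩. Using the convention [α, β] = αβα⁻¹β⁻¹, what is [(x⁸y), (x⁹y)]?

[(x⁸y), (x⁹y)] = (x⁸y)·(x⁹y)·(x⁸y)⁻¹·(x⁹y)⁻¹.
  (x⁸y) · (x⁹y) = x¹⁵
  (x¹⁵) · (x⁸y) = x⁷y
  (x⁷y) · (x⁹y) = x¹⁴

Answer: x¹⁴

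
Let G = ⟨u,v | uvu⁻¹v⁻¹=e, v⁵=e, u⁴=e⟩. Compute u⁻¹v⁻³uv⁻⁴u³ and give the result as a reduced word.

Multiply left to right, reducing at each step:
  (u³) · v⁻³ = u³v²
  (u³v²) · u = v²
  (v²) · v⁻⁴ = v³
  (v³) · u³ = u³v³

Answer: u³v³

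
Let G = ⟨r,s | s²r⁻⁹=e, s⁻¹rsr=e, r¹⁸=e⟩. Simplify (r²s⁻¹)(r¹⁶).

Compute (r²s⁻¹) · (r¹⁶) by multiplying left to right and reducing via the relations at each step:
  (r²s⁻¹) · r¹⁶ = r⁴s⁻¹

Answer: r⁴s⁻¹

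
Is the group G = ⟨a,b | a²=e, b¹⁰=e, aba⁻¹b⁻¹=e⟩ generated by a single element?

|G| = 20, but the maximum element order in G is 10 < 20. No single element generates all of G, so G is not cyclic.

Answer: No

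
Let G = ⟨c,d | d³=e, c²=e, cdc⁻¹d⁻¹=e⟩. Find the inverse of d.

The order of d is 3 (smallest k with dᵏ = e), so d⁻¹ = d² = d².
Check: d · (d²) → d · d² = e, giving e as required.

Answer: d²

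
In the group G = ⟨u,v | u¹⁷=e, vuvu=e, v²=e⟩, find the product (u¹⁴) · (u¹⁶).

Compute (u¹⁴) · (u¹⁶) by multiplying left to right and reducing via the relations at each step:
  (u¹⁴) · u¹⁶ = u¹³

Answer: u¹³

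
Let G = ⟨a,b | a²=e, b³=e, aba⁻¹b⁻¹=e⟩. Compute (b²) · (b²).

Compute (b²) · (b²) by multiplying left to right and reducing via the relations at each step:
  (b²) · b² = b

Answer: b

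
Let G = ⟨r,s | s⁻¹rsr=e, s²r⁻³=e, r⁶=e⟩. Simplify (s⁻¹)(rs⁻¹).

Compute (s⁻¹) · (rs⁻¹) by multiplying left to right and reducing via the relations at each step:
  (s⁻¹) · r = r²s
  (r²s) · s⁻¹ = r²

Answer: r²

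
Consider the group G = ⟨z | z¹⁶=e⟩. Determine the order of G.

G is generated by a single element, so G is cyclic. The relator gives z¹⁶ = e and no smaller power is forced to be e, so the 16 powers {e, z, z², z³, z⁴, z⁵, z⁶, z⁷, z⁸, z⁹, z¹², z¹³, z¹¹, z¹⁰, z¹⁴, z¹⁵} are distinct. Hence |G| = 16.

Answer: 16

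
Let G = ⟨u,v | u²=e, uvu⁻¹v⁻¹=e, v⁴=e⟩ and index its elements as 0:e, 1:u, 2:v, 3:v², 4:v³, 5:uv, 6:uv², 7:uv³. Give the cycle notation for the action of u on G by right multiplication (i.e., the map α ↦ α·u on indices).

(0 1)(2 5)(3 6)(4 7)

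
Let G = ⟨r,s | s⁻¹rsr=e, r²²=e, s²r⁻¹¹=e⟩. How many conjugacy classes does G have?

The conjugacy classes (representative and size) are:
  [e] (size 1), [r²¹] (size 2), [r²] (size 2), [r³] (size 2), [r¹⁸] (size 2), [r¹⁷] (size 2), [r⁶] (size 2), [r⁷] (size 2), [r⁸] (size 2), [r¹³] (size 2), [r¹²] (size 2), [r¹¹] (size 1), [r¹⁰s] (size 11), [r⁷s] (size 11).
Class equation: 1 + 2 + 2 + 2 + 2 + 2 + 2 + 2 + 2 + 2 + 2 + 1 + 11 + 11 = 44 = |G|. So G has 14 conjugacy classes.

Answer: 14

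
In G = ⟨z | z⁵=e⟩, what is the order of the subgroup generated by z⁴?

|⟨z⁴⟩| equals the order of z⁴. Compute successive powers until reaching e:
  (z⁴)¹ = z⁴, (z⁴)² = z³, (z⁴)³ = z², (z⁴)⁴ = z, (z⁴)⁵ = e.
The smallest positive k with (z⁴)ᵏ = e is 5, so |⟨z⁴⟩| = 5.

Answer: 5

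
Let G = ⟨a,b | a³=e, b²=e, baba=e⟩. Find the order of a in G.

Compute successive powers until reaching e:
  a¹ = a, a² = a², a³ = e.
The smallest positive k with aᵏ = e is 3.

Answer: 3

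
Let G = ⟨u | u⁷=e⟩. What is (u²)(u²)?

Compute (u²) · (u²) by multiplying left to right and reducing via the relations at each step:
  (u²) · u² = u⁴

Answer: u⁴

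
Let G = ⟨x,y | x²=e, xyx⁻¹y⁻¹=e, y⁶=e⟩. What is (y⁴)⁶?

Compute successive powers of (y⁴), reducing at each step:
  (y⁴)²: (y⁴) · y⁴ = y²
  (y⁴)³: (y²) · y⁴ = e
  (y⁴)⁴: e · y⁴ = y⁴
  (y⁴)⁵: (y⁴) · y⁴ = y²
  (y⁴)⁶: (y²) · y⁴ = e

Answer: e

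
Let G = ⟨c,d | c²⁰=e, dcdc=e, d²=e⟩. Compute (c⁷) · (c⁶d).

Compute (c⁷) · (c⁶d) by multiplying left to right and reducing via the relations at each step:
  (c⁷) · c⁶ = c¹³
  (c¹³) · d = c¹³d

Answer: c¹³d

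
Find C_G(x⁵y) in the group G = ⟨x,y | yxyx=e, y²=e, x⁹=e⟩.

⟨x⁵y⟩ ⊆ C_G(x⁵y) since powers of x⁵y commute with x⁵y; so |C_G(x⁵y)| ≥ |⟨x⁵y⟩| = 2.
By orbit–stabilizer, |C_G(x⁵y)| = |G| / |conj. class of x⁵y| = 18 / 9 = 2.
The 2 elements commuting with x⁵y are {e, x⁵y}.

Answer: {e, x⁵y}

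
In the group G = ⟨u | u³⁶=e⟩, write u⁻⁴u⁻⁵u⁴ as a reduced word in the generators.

Multiply left to right, reducing at each step:
  (u³²) · u⁻⁵ = u²⁷
  (u²⁷) · u⁴ = u³¹

Answer: u³¹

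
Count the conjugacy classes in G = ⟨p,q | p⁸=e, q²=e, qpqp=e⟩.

The conjugacy classes (representative and size) are:
  [e] (size 1), [p] (size 2), [p⁶] (size 2), [p³] (size 2), [p⁴] (size 1), [q] (size 4), [p⁵q] (size 4).
Class equation: 1 + 2 + 2 + 2 + 1 + 4 + 4 = 16 = |G|. So G has 7 conjugacy classes.

Answer: 7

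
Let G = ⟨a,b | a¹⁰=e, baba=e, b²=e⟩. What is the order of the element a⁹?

Compute successive powers until reaching e:
  (a⁹)¹ = a⁹, (a⁹)² = a⁸, (a⁹)³ = a⁷, (a⁹)⁴ = a⁶, (a⁹)⁵ = a⁵, (a⁹)⁶ = a⁴, (a⁹)⁷ = a³, (a⁹)⁸ = a², (a⁹)⁹ = a, (a⁹)¹⁰ = e.
The smallest positive k with (a⁹)ᵏ = e is 10.

Answer: 10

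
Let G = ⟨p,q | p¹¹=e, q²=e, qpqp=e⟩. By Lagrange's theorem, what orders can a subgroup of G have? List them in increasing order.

|G| = 22 = 2 · 11. By Lagrange's theorem the order of any subgroup divides 22; the divisors of 22 are 1, 2, 11, 22.

Answer: 1, 2, 11, 22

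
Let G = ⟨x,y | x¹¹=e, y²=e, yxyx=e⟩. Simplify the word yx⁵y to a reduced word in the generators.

Multiply left to right, reducing at each step:
  y · x⁵ = x⁶y
  (x⁶y) · y = x⁶

Answer: x⁶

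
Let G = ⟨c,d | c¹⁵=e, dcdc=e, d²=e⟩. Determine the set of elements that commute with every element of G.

An element z ∈ Z(G) iff z commutes with every generator.
For example e is central: e·c = c = c·e; e·d = d = d·e.
Whereas c ∉ Z(G) since c·d = cd ≠ c¹⁴d = d·c.
Checking each of the 30 elements this way gives Z(G) = {e}, of order 1.

Answer: {e}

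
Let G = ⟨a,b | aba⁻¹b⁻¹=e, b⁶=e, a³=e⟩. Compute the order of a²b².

Compute successive powers until reaching e:
  (a²b²)¹ = a²b², (a²b²)² = ab⁴, (a²b²)³ = e.
The smallest positive k with (a²b²)ᵏ = e is 3.

Answer: 3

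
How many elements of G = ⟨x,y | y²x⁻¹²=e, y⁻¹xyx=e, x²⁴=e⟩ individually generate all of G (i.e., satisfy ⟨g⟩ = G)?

⟨g⟩ = G would require ord(g) = |G| = 48, but the maximum element order in G is 24 < 48. So G is not cyclic and no single element generates it: the count is 0.

Answer: 0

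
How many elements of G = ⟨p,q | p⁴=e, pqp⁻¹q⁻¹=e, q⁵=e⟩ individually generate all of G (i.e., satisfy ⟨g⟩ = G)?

G is cyclic of order 20. An element generates G iff its order is 20, and a cyclic group of order 20 has exactly φ(20) = 8 such elements.

Answer: 8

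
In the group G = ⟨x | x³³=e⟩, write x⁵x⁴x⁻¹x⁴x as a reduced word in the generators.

Multiply left to right, reducing at each step:
  (x⁵) · x⁴ = x⁹
  (x⁹) · x⁻¹ = x⁸
  (x⁸) · x⁴ = x¹²
  (x¹²) · x = x¹³

Answer: x¹³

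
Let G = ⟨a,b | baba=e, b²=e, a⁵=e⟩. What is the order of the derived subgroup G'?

G' = [G, G] is generated by all commutators. The generator-pair commutators are: [a, b] = a².
The subgroup they normally generate is {e, a, a², a³, a⁴}, of order 5.
Check: |G/G'| = 10/5 = 2 is the order of the abelianisation.

Answer: 5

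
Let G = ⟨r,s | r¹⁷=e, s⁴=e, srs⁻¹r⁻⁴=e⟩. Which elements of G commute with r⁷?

⟨r⁷⟩ ⊆ C_G(r⁷) since powers of r⁷ commute with r⁷; so |C_G(r⁷)| ≥ |⟨r⁷⟩| = 17.
By orbit–stabilizer, |C_G(r⁷)| = |G| / |conj. class of r⁷| = 68 / 4 = 17.
The 17 elements commuting with r⁷ are {e, r, r², r³, r⁴, r⁵, r⁶, r⁷, r⁸, r⁹, r¹⁰, r¹¹, r¹², r¹³, r¹⁴, r¹⁵, r¹⁶}.

Answer: {e, r, r², r³, r⁴, r⁵, r⁶, r⁷, r⁸, r⁹, r¹⁰, r¹¹, r¹², r¹³, r¹⁴, r¹⁵, r¹⁶}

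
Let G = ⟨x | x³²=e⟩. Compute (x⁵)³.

Compute successive powers of (x⁵), reducing at each step:
  (x⁵)²: (x⁵) · x⁵ = x¹⁰
  (x⁵)³: (x¹⁰) · x⁵ = x¹⁵

Answer: x¹⁵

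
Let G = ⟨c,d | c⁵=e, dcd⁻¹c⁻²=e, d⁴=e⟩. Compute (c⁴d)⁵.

Compute successive powers of (c⁴d), reducing at each step:
  (c⁴d)²: (c⁴d) · c⁴ = c²d;   (c²d) · d = c²d²
  (c⁴d)³: (c²d²) · c⁴ = c³d²;   (c³d²) · d = c³d³
  (c⁴d)⁴: (c³d³) · c⁴ = d³;   (d³) · d = e
  (c⁴d)⁵: e · c⁴ = c⁴;   (c⁴) · d = c⁴d

Answer: c⁴d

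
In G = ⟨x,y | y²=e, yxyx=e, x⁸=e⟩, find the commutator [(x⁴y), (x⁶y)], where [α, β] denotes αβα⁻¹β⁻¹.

[(x⁴y), (x⁶y)] = (x⁴y)·(x⁶y)·(x⁴y)⁻¹·(x⁶y)⁻¹.
  (x⁴y) · (x⁶y) = x⁶
  (x⁶) · (x⁴y) = x²y
  (x²y) · (x⁶y) = x⁴

Answer: x⁴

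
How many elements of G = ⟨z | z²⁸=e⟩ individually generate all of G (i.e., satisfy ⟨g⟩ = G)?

G is cyclic of order 28. An element generates G iff its order is 28, and a cyclic group of order 28 has exactly φ(28) = 12 such elements.

Answer: 12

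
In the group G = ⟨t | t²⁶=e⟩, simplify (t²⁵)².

Compute successive powers of (t²⁵), reducing at each step:
  (t²⁵)²: (t²⁵) · t²⁵ = t²⁴

Answer: t²⁴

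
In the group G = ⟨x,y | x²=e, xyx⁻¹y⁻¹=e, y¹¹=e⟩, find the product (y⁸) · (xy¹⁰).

Compute (y⁸) · (xy¹⁰) by multiplying left to right and reducing via the relations at each step:
  (y⁸) · x = xy⁸
  (xy⁸) · y¹⁰ = xy⁷

Answer: xy⁷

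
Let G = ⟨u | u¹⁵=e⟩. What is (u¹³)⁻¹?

The order of (u¹³) is 15 (smallest k with (u¹³)ᵏ = e), so (u¹³)⁻¹ = (u¹³)¹⁴ = u².
Check: (u¹³) · (u²) → (u¹³) · u² = e, giving e as required.

Answer: u²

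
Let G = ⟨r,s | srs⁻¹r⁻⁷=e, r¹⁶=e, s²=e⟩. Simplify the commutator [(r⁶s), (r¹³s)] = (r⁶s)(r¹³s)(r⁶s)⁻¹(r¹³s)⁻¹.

[(r⁶s), (r¹³s)] = (r⁶s)·(r¹³s)·(r⁶s)⁻¹·(r¹³s)⁻¹.
  (r⁶s) · (r¹³s) = r
  r · (r⁶s) = r⁷s
  (r⁷s) · (r⁵s) = r¹⁰

Answer: r¹⁰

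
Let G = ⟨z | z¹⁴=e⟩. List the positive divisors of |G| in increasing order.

|G| = 14 = 2 · 7. By Lagrange's theorem the order of any subgroup divides 14; the divisors of 14 are 1, 2, 7, 14.

Answer: 1, 2, 7, 14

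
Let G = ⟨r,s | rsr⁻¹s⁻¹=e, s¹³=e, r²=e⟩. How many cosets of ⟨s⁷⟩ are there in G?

First find ord(s⁷) by computing successive powers:
  (s⁷)¹ = s⁷, (s⁷)² = s, (s⁷)³ = s⁸, (s⁷)⁴ = s², (s⁷)⁵ = s⁹, (s⁷)⁶ = s³, (s⁷)⁷ = s¹⁰, (s⁷)⁸ = s⁴, (s⁷)⁹ = s¹¹, (s⁷)¹⁰ = s⁵, (s⁷)¹¹ = s¹², (s⁷)¹² = s⁶, (s⁷)¹³ = e.
So |⟨s⁷⟩| = ord(s⁷) = 13. With |G| = 26, by Lagrange [G : ⟨s⁷⟩] = 26/13 = 2.

Answer: 2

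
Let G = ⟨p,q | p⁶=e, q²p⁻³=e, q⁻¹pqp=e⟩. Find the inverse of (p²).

The order of (p²) is 3 (smallest k with (p²)ᵏ = e), so (p²)⁻¹ = (p²)² = p⁴.
Check: (p²) · (p⁴) → (p²) · p⁴ = e, giving e as required.

Answer: p⁴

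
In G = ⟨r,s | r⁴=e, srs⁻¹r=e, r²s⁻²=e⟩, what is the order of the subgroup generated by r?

|⟨r⟩| equals the order of r. Compute successive powers until reaching e:
  r¹ = r, r² = r², r³ = r³, r⁴ = e.
The smallest positive k with rᵏ = e is 4, so |⟨r⟩| = 4.

Answer: 4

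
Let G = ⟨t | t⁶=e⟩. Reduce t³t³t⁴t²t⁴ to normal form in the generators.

Multiply left to right, reducing at each step:
  (t³) · t³ = e
  e · t⁴ = t⁴
  (t⁴) · t² = e
  e · t⁴ = t⁴

Answer: t⁴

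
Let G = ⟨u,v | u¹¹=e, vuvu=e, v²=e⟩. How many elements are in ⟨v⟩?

|⟨v⟩| equals the order of v. Compute successive powers until reaching e:
  v¹ = v, v² = e.
The smallest positive k with vᵏ = e is 2, so |⟨v⟩| = 2.

Answer: 2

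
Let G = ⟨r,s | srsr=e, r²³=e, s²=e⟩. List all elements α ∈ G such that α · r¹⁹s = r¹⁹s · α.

⟨r¹⁹s⟩ ⊆ C_G(r¹⁹s) since powers of r¹⁹s commute with r¹⁹s; so |C_G(r¹⁹s)| ≥ |⟨r¹⁹s⟩| = 2.
By orbit–stabilizer, |C_G(r¹⁹s)| = |G| / |conj. class of r¹⁹s| = 46 / 23 = 2.
The 2 elements commuting with r¹⁹s are {e, r¹⁹s}.

Answer: {e, r¹⁹s}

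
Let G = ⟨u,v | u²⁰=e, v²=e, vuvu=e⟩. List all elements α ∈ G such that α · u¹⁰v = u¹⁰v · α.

⟨u¹⁰v⟩ ⊆ C_G(u¹⁰v) since powers of u¹⁰v commute with u¹⁰v; so |C_G(u¹⁰v)| ≥ |⟨u¹⁰v⟩| = 2.
By orbit–stabilizer, |C_G(u¹⁰v)| = |G| / |conj. class of u¹⁰v| = 40 / 10 = 4.
The 4 elements commuting with u¹⁰v are {e, u¹⁰, v, u¹⁰v}.

Answer: {e, u¹⁰, v, u¹⁰v}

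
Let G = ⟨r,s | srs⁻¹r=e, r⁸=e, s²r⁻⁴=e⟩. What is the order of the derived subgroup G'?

G' = [G, G] is generated by all commutators. The generator-pair commutators are: [r, s] = r².
The subgroup they normally generate is {e, r², r⁴, r⁶}, of order 4.
Check: |G/G'| = 16/4 = 4 is the order of the abelianisation.

Answer: 4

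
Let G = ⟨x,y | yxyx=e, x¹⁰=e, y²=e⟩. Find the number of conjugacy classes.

The conjugacy classes (representative and size) are:
  [e] (size 1), [x] (size 2), [x²] (size 2), [x³] (size 2), [x⁴] (size 2), [x⁵] (size 1), [x²y] (size 5), [x³y] (size 5).
Class equation: 1 + 2 + 2 + 2 + 2 + 1 + 5 + 5 = 20 = |G|. So G has 8 conjugacy classes.

Answer: 8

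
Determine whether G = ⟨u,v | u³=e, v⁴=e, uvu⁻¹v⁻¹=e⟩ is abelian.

Each pair of generators commutes: u·v = uv = v·u. Since the generators pairwise commute, every element of G commutes with every other, so G is abelian.

Answer: Yes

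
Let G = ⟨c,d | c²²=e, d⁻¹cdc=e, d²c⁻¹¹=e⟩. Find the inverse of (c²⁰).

The order of (c²⁰) is 11 (smallest k with (c²⁰)ᵏ = e), so (c²⁰)⁻¹ = (c²⁰)¹⁰ = c².
Check: (c²⁰) · (c²) → (c²⁰) · c² = e, giving e as required.

Answer: c²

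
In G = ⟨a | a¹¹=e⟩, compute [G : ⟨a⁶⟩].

First find ord(a⁶) by computing successive powers:
  (a⁶)¹ = a⁶, (a⁶)² = a, (a⁶)³ = a⁷, (a⁶)⁴ = a², (a⁶)⁵ = a⁸, (a⁶)⁶ = a³, (a⁶)⁷ = a⁹, (a⁶)⁸ = a⁴, (a⁶)⁹ = a¹⁰, (a⁶)¹⁰ = a⁵, (a⁶)¹¹ = e.
So |⟨a⁶⟩| = ord(a⁶) = 11. With |G| = 11, by Lagrange [G : ⟨a⁶⟩] = 11/11 = 1.

Answer: 1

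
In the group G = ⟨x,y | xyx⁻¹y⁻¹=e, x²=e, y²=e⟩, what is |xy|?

Compute successive powers until reaching e:
  (xy)¹ = xy, (xy)² = e.
The smallest positive k with (xy)ᵏ = e is 2.

Answer: 2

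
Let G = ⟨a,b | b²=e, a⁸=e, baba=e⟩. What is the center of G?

An element z ∈ Z(G) iff z commutes with every generator.
For example a⁴ is central: (a⁴)·a = a⁵ = a·(a⁴); (a⁴)·b = a⁴b = b·(a⁴).
Whereas a ∉ Z(G) since a·b = ab ≠ a⁷b = b·a.
Checking each of the 16 elements this way gives Z(G) = {e, a⁴}, of order 2.

Answer: {e, a⁴}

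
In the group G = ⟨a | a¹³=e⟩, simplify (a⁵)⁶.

Compute successive powers of (a⁵), reducing at each step:
  (a⁵)²: (a⁵) · a⁵ = a¹⁰
  (a⁵)³: (a¹⁰) · a⁵ = a²
  (a⁵)⁴: (a²) · a⁵ = a⁷
  (a⁵)⁵: (a⁷) · a⁵ = a¹²
  (a⁵)⁶: (a¹²) · a⁵ = a⁴

Answer: a⁴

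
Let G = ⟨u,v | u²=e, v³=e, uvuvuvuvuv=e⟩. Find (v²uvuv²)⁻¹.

The order of (v²uvuv²) is 5 (smallest k with (v²uvuv²)ᵏ = e), so (v²uvuv²)⁻¹ = (v²uvuv²)⁴ = vuv²uv.
Check: (v²uvuv²) · (vuv²uv) → (v²uvuv²) · v = v²uvu;   (v²uvu) · u = v²uv;   (v²uv) · v² = v²u;   (v²u) · u = v²;   (v²) · v = e, giving e as required.

Answer: vuv²uv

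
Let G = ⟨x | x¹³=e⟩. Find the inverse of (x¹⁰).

The order of (x¹⁰) is 13 (smallest k with (x¹⁰)ᵏ = e), so (x¹⁰)⁻¹ = (x¹⁰)¹² = x³.
Check: (x¹⁰) · (x³) → (x¹⁰) · x³ = e, giving e as required.

Answer: x³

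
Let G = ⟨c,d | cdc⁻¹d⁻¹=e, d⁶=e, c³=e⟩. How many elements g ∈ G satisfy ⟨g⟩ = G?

⟨g⟩ = G would require ord(g) = |G| = 18, but the maximum element order in G is 6 < 18. So G is not cyclic and no single element generates it: the count is 0.

Answer: 0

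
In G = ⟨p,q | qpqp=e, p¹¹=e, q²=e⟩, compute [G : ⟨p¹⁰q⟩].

First find ord(p¹⁰q) by computing successive powers:
  (p¹⁰q)¹ = p¹⁰q, (p¹⁰q)² = e.
So |⟨p¹⁰q⟩| = ord(p¹⁰q) = 2. With |G| = 22, by Lagrange [G : ⟨p¹⁰q⟩] = 22/2 = 11.

Answer: 11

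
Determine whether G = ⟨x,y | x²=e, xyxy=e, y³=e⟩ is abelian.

x·y = xy but y·x = xy², so x·y ≠ y·x and G is not abelian.

Answer: No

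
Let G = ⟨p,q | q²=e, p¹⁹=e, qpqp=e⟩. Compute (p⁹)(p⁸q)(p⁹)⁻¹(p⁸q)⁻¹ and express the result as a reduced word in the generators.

[(p⁹), (p⁸q)] = (p⁹)·(p⁸q)·(p⁹)⁻¹·(p⁸q)⁻¹.
  (p⁹) · (p⁸q) = p¹⁷q
  (p¹⁷q) · (p¹⁰) = p⁷q
  (p⁷q) · (p⁸q) = p¹⁸

Answer: p¹⁸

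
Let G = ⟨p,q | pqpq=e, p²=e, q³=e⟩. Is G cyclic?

Every cyclic group is abelian. But p·q = pq while q·p = pq², so p·q ≠ q·p and G is not abelian. Hence G is not cyclic.

Answer: No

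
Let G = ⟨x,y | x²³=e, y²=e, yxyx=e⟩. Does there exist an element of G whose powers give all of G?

Every cyclic group is abelian. But x·y = xy while y·x = x²²y, so x·y ≠ y·x and G is not abelian. Hence G is not cyclic.

Answer: No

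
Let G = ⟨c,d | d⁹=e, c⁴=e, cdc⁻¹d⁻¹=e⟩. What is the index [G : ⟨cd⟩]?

First find ord(cd) by computing successive powers:
  (cd)¹ = cd, (cd)² = c²d², (cd)³ = c³d³, (cd)⁴ = d⁴, (cd)⁵ = cd⁵, (cd)⁶ = c²d⁶, (cd)⁷ = c³d⁷, (cd)⁸ = d⁸, (cd)⁹ = c, (cd)¹⁰ = c²d, (cd)¹¹ = c³d², (cd)¹² = d³, (cd)¹³ = cd⁴, (cd)¹⁴ = c²d⁵, (cd)¹⁵ = c³d⁶, (cd)¹⁶ = d⁷, (cd)¹⁷ = cd⁸, (cd)¹⁸ = c², (cd)¹⁹ = c³d, (cd)²⁰ = d², (cd)²¹ = cd³, (cd)²² = c²d⁴, (cd)²³ = c³d⁵, (cd)²⁴ = d⁶, (cd)²⁵ = cd⁷, (cd)²⁶ = c²d⁸, (cd)²⁷ = c³, (cd)²⁸ = d, (cd)²⁹ = cd², (cd)³⁰ = c²d³, (cd)³¹ = c³d⁴, (cd)³² = d⁵, (cd)³³ = cd⁶, (cd)³⁴ = c²d⁷, (cd)³⁵ = c³d⁸, (cd)³⁶ = e.
So |⟨cd⟩| = ord(cd) = 36. With |G| = 36, by Lagrange [G : ⟨cd⟩] = 36/36 = 1.

Answer: 1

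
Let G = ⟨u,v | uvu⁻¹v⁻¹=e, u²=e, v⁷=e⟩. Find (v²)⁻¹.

The order of (v²) is 7 (smallest k with (v²)ᵏ = e), so (v²)⁻¹ = (v²)⁶ = v⁵.
Check: (v²) · (v⁵) → (v²) · v⁵ = e, giving e as required.

Answer: v⁵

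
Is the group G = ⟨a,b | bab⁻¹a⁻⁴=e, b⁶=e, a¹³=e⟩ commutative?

a·b = ab but b·a = a⁴b, so a·b ≠ b·a and G is not abelian.

Answer: No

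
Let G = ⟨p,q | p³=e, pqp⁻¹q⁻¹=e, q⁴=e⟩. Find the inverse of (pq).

The order of (pq) is 12 (smallest k with (pq)ᵏ = e), so (pq)⁻¹ = (pq)¹¹ = p²q³.
Check: (pq) · (p²q³) → (pq) · p² = q;   q · q³ = e, giving e as required.

Answer: p²q³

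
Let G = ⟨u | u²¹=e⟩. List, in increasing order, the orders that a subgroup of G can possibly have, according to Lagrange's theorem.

|G| = 21 = 3 · 7. By Lagrange's theorem the order of any subgroup divides 21; the divisors of 21 are 1, 3, 7, 21.

Answer: 1, 3, 7, 21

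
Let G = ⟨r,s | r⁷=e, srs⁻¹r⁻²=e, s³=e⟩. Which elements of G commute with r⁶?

⟨r⁶⟩ ⊆ C_G(r⁶) since powers of r⁶ commute with r⁶; so |C_G(r⁶)| ≥ |⟨r⁶⟩| = 7.
By orbit–stabilizer, |C_G(r⁶)| = |G| / |conj. class of r⁶| = 21 / 3 = 7.
The 7 elements commuting with r⁶ are {e, r, r², r³, r⁴, r⁵, r⁶}.

Answer: {e, r, r², r³, r⁴, r⁵, r⁶}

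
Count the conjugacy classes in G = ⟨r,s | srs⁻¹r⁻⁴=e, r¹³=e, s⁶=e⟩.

The conjugacy classes (representative and size) are:
  [e] (size 1), [r⁴] (size 6), [r¹¹] (size 6), [r⁷s] (size 13), [r⁸s²] (size 13), [r¹²s³] (size 13), [r⁵s⁴] (size 13), [r¹¹s⁵] (size 13).
Class equation: 1 + 6 + 6 + 13 + 13 + 13 + 13 + 13 = 78 = |G|. So G has 8 conjugacy classes.

Answer: 8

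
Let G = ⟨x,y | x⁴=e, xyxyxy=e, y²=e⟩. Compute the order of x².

Compute successive powers until reaching e:
  (x²)¹ = x², (x²)² = e.
The smallest positive k with (x²)ᵏ = e is 2.

Answer: 2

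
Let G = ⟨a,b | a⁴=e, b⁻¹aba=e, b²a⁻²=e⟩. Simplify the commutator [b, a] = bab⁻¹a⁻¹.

[b, a] = b·a·b⁻¹·a⁻¹.
  b · a = ab⁻¹
  (ab⁻¹) · (b⁻¹) = a³
  (a³) · (a³) = a²

Answer: a²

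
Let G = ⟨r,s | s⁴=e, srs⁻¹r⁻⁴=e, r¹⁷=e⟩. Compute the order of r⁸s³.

Compute successive powers until reaching e:
  (r⁸s³)¹ = r⁸s³, (r⁸s³)² = r¹⁰s², (r⁸s³)³ = r²s, (r⁸s³)⁴ = e.
The smallest positive k with (r⁸s³)ᵏ = e is 4.

Answer: 4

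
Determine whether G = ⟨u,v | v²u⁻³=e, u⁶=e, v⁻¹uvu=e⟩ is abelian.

u·v = uv but v·u = u²v⁻¹, so u·v ≠ v·u and G is not abelian.

Answer: No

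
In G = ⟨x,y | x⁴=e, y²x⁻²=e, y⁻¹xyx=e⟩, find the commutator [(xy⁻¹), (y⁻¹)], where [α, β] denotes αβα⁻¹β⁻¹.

[(xy⁻¹), (y⁻¹)] = (xy⁻¹)·(y⁻¹)·(xy⁻¹)⁻¹·(y⁻¹)⁻¹.
  (xy⁻¹) · (y⁻¹) = x³
  (x³) · (xy) = y
  y · y = x²

Answer: x²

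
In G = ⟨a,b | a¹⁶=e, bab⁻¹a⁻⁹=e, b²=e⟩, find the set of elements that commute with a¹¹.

⟨a¹¹⟩ ⊆ C_G(a¹¹) since powers of a¹¹ commute with a¹¹; so |C_G(a¹¹)| ≥ |⟨a¹¹⟩| = 16.
By orbit–stabilizer, |C_G(a¹¹)| = |G| / |conj. class of a¹¹| = 32 / 2 = 16.
The 16 elements commuting with a¹¹ are {e, a, a², a³, a⁴, a⁵, a⁶, a⁷, a⁸, a⁹, a¹⁰, a¹¹, a¹², a¹³, a¹⁴, a¹⁵}.

Answer: {e, a, a², a³, a⁴, a⁵, a⁶, a⁷, a⁸, a⁹, a¹⁰, a¹¹, a¹², a¹³, a¹⁴, a¹⁵}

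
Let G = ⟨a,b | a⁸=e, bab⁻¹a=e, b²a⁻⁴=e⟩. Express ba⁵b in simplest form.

Multiply left to right, reducing at each step:
  b · a⁵ = a³b
  (a³b) · b = a⁷

Answer: a⁷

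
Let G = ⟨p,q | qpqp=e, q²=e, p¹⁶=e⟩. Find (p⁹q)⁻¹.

The order of (p⁹q) is 2 (smallest k with (p⁹q)ᵏ = e), so (p⁹q)⁻¹ = (p⁹q)¹ = p⁹q.
Check: (p⁹q) · (p⁹q) → (p⁹q) · p⁹ = q;   q · q = e, giving e as required.

Answer: p⁹q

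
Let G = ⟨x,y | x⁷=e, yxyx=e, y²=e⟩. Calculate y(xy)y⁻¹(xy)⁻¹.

[y, (xy)] = y·(xy)·y⁻¹·(xy)⁻¹.
  y · (xy) = x⁶
  (x⁶) · y = x⁶y
  (x⁶y) · (xy) = x⁵

Answer: x⁵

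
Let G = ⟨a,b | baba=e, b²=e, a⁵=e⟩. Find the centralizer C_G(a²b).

⟨a²b⟩ ⊆ C_G(a²b) since powers of a²b commute with a²b; so |C_G(a²b)| ≥ |⟨a²b⟩| = 2.
By orbit–stabilizer, |C_G(a²b)| = |G| / |conj. class of a²b| = 10 / 5 = 2.
The 2 elements commuting with a²b are {e, a²b}.

Answer: {e, a²b}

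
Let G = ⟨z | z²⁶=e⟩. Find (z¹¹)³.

Compute successive powers of (z¹¹), reducing at each step:
  (z¹¹)²: (z¹¹) · z¹¹ = z²²
  (z¹¹)³: (z²²) · z¹¹ = z⁷

Answer: z⁷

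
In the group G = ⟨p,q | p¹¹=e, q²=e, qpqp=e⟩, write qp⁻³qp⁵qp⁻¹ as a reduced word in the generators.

Multiply left to right, reducing at each step:
  q · p⁻³ = p³q
  (p³q) · q = p³
  (p³) · p⁵ = p⁸
  (p⁸) · q = p⁸q
  (p⁸q) · p⁻¹ = p⁹q

Answer: p⁹q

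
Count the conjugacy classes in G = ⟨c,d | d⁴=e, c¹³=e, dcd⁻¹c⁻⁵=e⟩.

The conjugacy classes (representative and size) are:
  [e] (size 1), [c] (size 4), [c²] (size 4), [c⁹] (size 4), [c¹²d] (size 13), [c⁴d²] (size 13), [c¹²d³] (size 13).
Class equation: 1 + 4 + 4 + 4 + 13 + 13 + 13 = 52 = |G|. So G has 7 conjugacy classes.

Answer: 7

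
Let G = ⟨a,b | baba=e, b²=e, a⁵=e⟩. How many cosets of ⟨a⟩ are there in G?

First find ord(a) by computing successive powers:
  a¹ = a, a² = a², a³ = a³, a⁴ = a⁴, a⁵ = e.
So |⟨a⟩| = ord(a) = 5. With |G| = 10, by Lagrange [G : ⟨a⟩] = 10/5 = 2.

Answer: 2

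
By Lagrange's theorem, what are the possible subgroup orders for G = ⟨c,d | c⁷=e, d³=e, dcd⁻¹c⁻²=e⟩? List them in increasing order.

|G| = 21 = 3 · 7. By Lagrange's theorem the order of any subgroup divides 21; the divisors of 21 are 1, 3, 7, 21.

Answer: 1, 3, 7, 21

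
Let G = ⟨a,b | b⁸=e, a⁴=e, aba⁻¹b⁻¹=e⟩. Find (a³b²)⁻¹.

The order of (a³b²) is 4 (smallest k with (a³b²)ᵏ = e), so (a³b²)⁻¹ = (a³b²)³ = ab⁶.
Check: (a³b²) · (ab⁶) → (a³b²) · a = b²;   (b²) · b⁶ = e, giving e as required.

Answer: ab⁶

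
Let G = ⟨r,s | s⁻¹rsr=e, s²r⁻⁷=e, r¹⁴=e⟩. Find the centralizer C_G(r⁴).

⟨r⁴⟩ ⊆ C_G(r⁴) since powers of r⁴ commute with r⁴; so |C_G(r⁴)| ≥ |⟨r⁴⟩| = 7.
By orbit–stabilizer, |C_G(r⁴)| = |G| / |conj. class of r⁴| = 28 / 2 = 14.
The 14 elements commuting with r⁴ are {e, r, r², r³, r⁴, r⁵, r⁶, r⁷, r⁸, r⁹, r¹⁰, r¹¹, r¹², r¹³}.

Answer: {e, r, r², r³, r⁴, r⁵, r⁶, r⁷, r⁸, r⁹, r¹⁰, r¹¹, r¹², r¹³}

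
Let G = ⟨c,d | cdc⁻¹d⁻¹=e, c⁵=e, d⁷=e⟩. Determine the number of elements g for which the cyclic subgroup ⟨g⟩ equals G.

G is cyclic of order 35. An element generates G iff its order is 35, and a cyclic group of order 35 has exactly φ(35) = 24 such elements.

Answer: 24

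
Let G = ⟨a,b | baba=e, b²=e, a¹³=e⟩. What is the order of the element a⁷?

Compute successive powers until reaching e:
  (a⁷)¹ = a⁷, (a⁷)² = a, (a⁷)³ = a⁸, (a⁷)⁴ = a², (a⁷)⁵ = a⁹, (a⁷)⁶ = a³, (a⁷)⁷ = a¹⁰, (a⁷)⁸ = a⁴, (a⁷)⁹ = a¹¹, (a⁷)¹⁰ = a⁵, (a⁷)¹¹ = a¹², (a⁷)¹² = a⁶, (a⁷)¹³ = e.
The smallest positive k with (a⁷)ᵏ = e is 13.

Answer: 13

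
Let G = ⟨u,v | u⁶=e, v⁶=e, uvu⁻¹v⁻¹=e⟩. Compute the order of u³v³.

Compute successive powers until reaching e:
  (u³v³)¹ = u³v³, (u³v³)² = e.
The smallest positive k with (u³v³)ᵏ = e is 2.

Answer: 2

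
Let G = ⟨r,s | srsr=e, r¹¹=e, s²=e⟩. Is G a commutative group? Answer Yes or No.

r·s = rs but s·r = r¹⁰s, so r·s ≠ s·r and G is not abelian.

Answer: No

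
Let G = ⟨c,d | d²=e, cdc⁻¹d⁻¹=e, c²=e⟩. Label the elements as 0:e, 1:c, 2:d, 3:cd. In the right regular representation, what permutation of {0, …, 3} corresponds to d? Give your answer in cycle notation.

(0 2)(1 3)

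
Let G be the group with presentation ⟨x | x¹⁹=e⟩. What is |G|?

G is generated by a single element, so G is cyclic. The relator gives x¹⁹ = e and no smaller power is forced to be e, so the 19 powers {e, x, x², x³, x⁴, x⁵, x⁶, x⁷, x⁸, x⁹, x¹², x¹³, x¹¹, x¹⁰, x¹⁴, x¹⁵, x¹⁶, x¹⁷, x¹⁸} are distinct. Hence |G| = 19.

Answer: 19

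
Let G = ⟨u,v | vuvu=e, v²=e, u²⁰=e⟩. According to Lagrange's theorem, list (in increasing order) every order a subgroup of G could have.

|G| = 40 = 2³ · 5. By Lagrange's theorem the order of any subgroup divides 40; the divisors of 40 are 1, 2, 4, 5, 8, 10, 20, 40.

Answer: 1, 2, 4, 5, 8, 10, 20, 40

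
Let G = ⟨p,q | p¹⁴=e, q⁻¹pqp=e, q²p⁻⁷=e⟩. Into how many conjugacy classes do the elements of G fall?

The conjugacy classes (representative and size) are:
  [e] (size 1), [p¹³] (size 2), [p¹²] (size 2), [p¹¹] (size 2), [p⁴] (size 2), [p⁵] (size 2), [p⁸] (size 2), [p⁷] (size 1), [p⁵q⁻¹] (size 7), [p⁵q] (size 7).
Class equation: 1 + 2 + 2 + 2 + 2 + 2 + 2 + 1 + 7 + 7 = 28 = |G|. So G has 10 conjugacy classes.

Answer: 10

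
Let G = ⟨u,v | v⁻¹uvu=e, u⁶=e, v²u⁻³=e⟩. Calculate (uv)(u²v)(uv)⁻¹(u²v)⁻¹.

[(uv), (u²v)] = (uv)·(u²v)·(uv)⁻¹·(u²v)⁻¹.
  (uv) · (u²v) = u²
  (u²) · (uv⁻¹) = v
  v · (u²v⁻¹) = u⁴

Answer: u⁴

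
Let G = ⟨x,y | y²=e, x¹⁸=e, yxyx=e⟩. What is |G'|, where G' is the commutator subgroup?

G' = [G, G] is generated by all commutators. The generator-pair commutators are: [x, y] = x².
The subgroup they normally generate is {e, x², x⁴, x⁶, x⁸, x¹⁰, x¹², x¹⁴, x¹⁶}, of order 9.
Check: |G/G'| = 36/9 = 4 is the order of the abelianisation.

Answer: 9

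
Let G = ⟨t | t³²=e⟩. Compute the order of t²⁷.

Compute successive powers until reaching e:
  (t²⁷)¹ = t²⁷, (t²⁷)² = t²², (t²⁷)³ = t¹⁷, (t²⁷)⁴ = t¹², (t²⁷)⁵ = t⁷, (t²⁷)⁶ = t², (t²⁷)⁷ = t²⁹, (t²⁷)⁸ = t²⁴, (t²⁷)⁹ = t¹⁹, (t²⁷)¹⁰ = t¹⁴, (t²⁷)¹¹ = t⁹, (t²⁷)¹² = t⁴, (t²⁷)¹³ = t³¹, (t²⁷)¹⁴ = t²⁶, (t²⁷)¹⁵ = t²¹, (t²⁷)¹⁶ = t¹⁶, (t²⁷)¹⁷ = t¹¹, (t²⁷)¹⁸ = t⁶, (t²⁷)¹⁹ = t, (t²⁷)²⁰ = t²⁸, (t²⁷)²¹ = t²³, (t²⁷)²² = t¹⁸, (t²⁷)²³ = t¹³, (t²⁷)²⁴ = t⁸, (t²⁷)²⁵ = t³, (t²⁷)²⁶ = t³⁰, (t²⁷)²⁷ = t²⁵, (t²⁷)²⁸ = t²⁰, (t²⁷)²⁹ = t¹⁵, (t²⁷)³⁰ = t¹⁰, (t²⁷)³¹ = t⁵, (t²⁷)³² = e.
The smallest positive k with (t²⁷)ᵏ = e is 32.

Answer: 32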